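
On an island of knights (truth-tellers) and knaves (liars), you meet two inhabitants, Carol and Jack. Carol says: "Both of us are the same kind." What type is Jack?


Carol says: "Both of us are the same kind."
Case 1: Carol is a Knight (truth-teller)
  Statement is true → they ARE the same → Jack is also a Knight
Case 2: Carol is a Knave (liar)
  Statement is false → they are NOT the same → Jack is a Knight
In both cases, Jack is a Knight.

Knight


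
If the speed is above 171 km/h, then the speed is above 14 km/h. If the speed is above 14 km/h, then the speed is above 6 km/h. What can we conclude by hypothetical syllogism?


Hypothetical syllogism: P → Q, Q → R ⊢ P → R
Premise 1: the speed is above 171 km/h → the speed is above 14 km/h
Premise 2: the speed is above 14 km/h → the speed is above 6 km/h
Chain the implications: the middle term (the speed is above 14 km/h) links the two.
Conclusion: If the speed is above 171 km/h, then the speed is above 6 km/h.

If the speed is above 171 km/h, then the speed is above 6 km/h.


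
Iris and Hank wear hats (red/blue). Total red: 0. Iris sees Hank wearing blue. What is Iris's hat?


Total red = 0, Hank = blue
Red accounted for: 0
Remaining for Iris: 0
Iris's hat is blue.

blue


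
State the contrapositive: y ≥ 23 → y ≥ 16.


Original: If y ≥ 23, then y ≥ 16
Contrapositive: If ¬Q, then ¬P
Negate Q: not (y ≥ 16)
Negate P: not (y ≥ 23)

If not (y ≥ 16), then not (y ≥ 23).


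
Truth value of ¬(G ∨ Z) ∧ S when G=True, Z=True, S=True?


G = True, Z = True, S = True
Expression: ¬(G ∨ Z) ∧ S
Step 1: G ∨ Z = True OR True = True
Step 2: ¬(G ∨ Z) = NOT True = False
Step 3: (False) ∧ S = False AND True = False

False


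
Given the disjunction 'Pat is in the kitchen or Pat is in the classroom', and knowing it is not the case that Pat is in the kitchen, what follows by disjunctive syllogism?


Disjunctive syllogism: P ∨ Q, ¬P ⊢ Q
Disjunction: Pat is in the kitchen ∨ Pat is in the classroom
We know it is not the case that Pat is in the kitchen.
By disjunctive syllogism, the other disjunct must be true.

Pat is in the classroom


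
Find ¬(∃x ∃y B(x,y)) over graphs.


Original: ∃x ∃y B(x,y)
Rule: ¬∀→∃, ¬∃→∀, negate predicate.
Negation: ∀x ∀y ¬B(x,y)

∀x ∀y ¬B(x,y)


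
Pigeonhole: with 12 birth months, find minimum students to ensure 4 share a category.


Pigeonhole: to guarantee k in one of n categories, need (k-1)×n + 1.
k = 4, n = 12
Minimum = (4-1) × 12 + 1 = 3 × 12 + 1

37


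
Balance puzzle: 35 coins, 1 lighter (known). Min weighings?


Each weighing has 3 outcomes (left heavy / balance / right heavy), so k weighings distinguish at most 3^k cases; splitting into three near-equal groups achieves this.
Need 3^k ≥ 35: 3^3 = 27 < 35 ≤ 3^4 = 81
k = ⌈log₃(35)⌉ = 4

4


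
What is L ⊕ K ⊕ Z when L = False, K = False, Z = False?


L = False, K = False, Z = False
Step 1: L ⊕ K = False XOR False = False
Step 2: False ⊕ Z = False XOR False = False
XOR is true when an odd number of operands are true.

False


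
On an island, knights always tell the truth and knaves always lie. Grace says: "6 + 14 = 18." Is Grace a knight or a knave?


Statement: "6 + 14 = 18."
Actual: 6 + 14 = 20
Claimed: 18
Statement is FALSE → Grace lies → Knave

Knave


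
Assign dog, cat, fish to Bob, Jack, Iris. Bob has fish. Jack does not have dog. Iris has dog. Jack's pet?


From clues:
  Iris → dog
  Bob → fish
By elimination, Jack gets the remaining.

cat


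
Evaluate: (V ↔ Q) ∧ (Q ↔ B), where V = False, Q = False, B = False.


V = False, Q = False, B = False
Step 1: V ↔ Q is true when V and Q have the same value. Result: True
Step 2: Q ↔ B is true when Q and B have the same value. Result: True
Step 3: True ∧ True = True

True


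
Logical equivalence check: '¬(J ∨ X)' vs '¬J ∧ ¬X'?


Expression 1: ¬(J ∨ X)
Expression 2: ¬J ∧ ¬X
Truth table (J X | Expr1 Expr2):
  T T |   F     F
  T F |   F     F
  F T |   F     F
  F F |   T     T
All 4 rows agree, so the expressions are logically equivalent.

Yes


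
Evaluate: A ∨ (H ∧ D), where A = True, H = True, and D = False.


A = True, H = True, D = False
Step 1: H ∧ D = True AND False = False
Step 2: A ∨ False = True OR False = True
AND evaluated first (higher precedence); then OR applied.

True


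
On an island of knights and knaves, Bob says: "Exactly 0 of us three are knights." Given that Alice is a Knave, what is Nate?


Bob claims exactly 0 knights among Bob, Alice, Nate.
Given: Alice is a Knave.

Case 1: Bob is a Knight (tells truth)
  Then exactly 0 of the three are knights.
  Counting Bob, Alice: 1 knight(s) so far. Need -1 more → impossible.
Case 2: Bob is a Knave (lies)
  Then the count is NOT 0.
  If Nate = Knave, count = 0 = 0 → claim would be true, contradicts lie.
  If Nate = Knight, count = 1 ≠ 0 → lie confirmed ✓

Nate is a Knight.

Knight


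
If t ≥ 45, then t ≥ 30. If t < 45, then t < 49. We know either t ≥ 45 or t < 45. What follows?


Constructive dilemma: (P → Q) ∧ (R → S), P ∨ R ⊢ Q ∨ S
Premise 1: t ≥ 45 → t ≥ 30
Premise 2: t < 45 → t < 49
Premise 3: t ≥ 45 ∨ t < 45
Case 1: Assuming t ≥ 45, then by Premise 1, t ≥ 30.
Case 2: Assuming t < 45, then by Premise 2, t < 49.
Since one of t ≥ 45 or t < 45 must hold, we get t ≥ 30 or t < 49.

t ≥ 30 or t < 49.


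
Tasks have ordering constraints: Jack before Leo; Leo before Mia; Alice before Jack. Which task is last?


Constraints: Jack before Leo; Leo before Mia; Alice before Jack
The last task can have nothing scheduled after it, so it must never appear on the left of a 'before'.
Tasks appearing before some other task: Jack, Leo, Alice.
The only task not in that list is Mia → it is last.

Mia


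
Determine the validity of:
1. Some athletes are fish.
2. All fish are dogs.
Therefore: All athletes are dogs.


Premise 1: Some athletes are fish.
Premise 2: All fish are dogs.
Conclusion: All athletes are dogs.
Fallacy: illicit minor. The minor term (athletes) is distributed in the conclusion ('All athletes ...') but undistributed in its premise ('Some athletes are fish' doesn't cover all athletes).
Only 'Some athletes are dogs' follows, not 'All'.

Invalid


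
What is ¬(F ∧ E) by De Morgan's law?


De Morgan's law: ¬(P ∧ Q) ≡ ¬P ∨ ¬Q
¬(F ∧ E) = ¬F ∨ ¬E

¬F ∨ ¬E


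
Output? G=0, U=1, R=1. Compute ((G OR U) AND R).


G OR U = 0|1 = 1
1 AND 1 = 1

1


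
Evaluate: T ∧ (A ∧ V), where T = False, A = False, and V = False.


T = False, A = False, V = False
Step 1: A ∧ V = False AND False = False
Step 2: T ∧ False = False AND False = False
AND is true only when ALL operands are true.

False


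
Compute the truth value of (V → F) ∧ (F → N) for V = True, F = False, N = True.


V = True, F = False, N = True
Step 1: V → F is false only when V=True and F=False. Result: False
Step 2: F → N is false only when F=True and N=False. Result: True
Step 3: False ∧ True = False

False


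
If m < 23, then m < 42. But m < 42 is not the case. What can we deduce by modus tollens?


Modus tollens: P → Q, ¬Q ⊢ ¬P
P: m < 23
Q: m < 42
We have P → Q and Q is false.
By modus tollens, P must be false.

It is not the case that m < 23


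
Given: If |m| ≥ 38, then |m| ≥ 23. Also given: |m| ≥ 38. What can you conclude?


Modus ponens: P → Q, P ⊢ Q
P: |m| ≥ 38
Q: |m| ≥ 23
We have P → Q and P is true.
By modus ponens, Q must be true.

|m| ≥ 23


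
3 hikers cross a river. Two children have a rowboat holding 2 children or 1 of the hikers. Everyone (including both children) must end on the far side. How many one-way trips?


Per crossing of one of the hikers: children→, one←, one of the hikers→, one← = 4 trips
3 × 4 = 12, + 1 final children→ = 13
Minimum trips = 13

13


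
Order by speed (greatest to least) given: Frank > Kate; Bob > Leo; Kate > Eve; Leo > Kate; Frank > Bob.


Constraints: Frank > Kate; Bob > Leo; Kate > Eve; Leo > Kate; Frank > Bob
Method: at each step, the next-highest is the one remaining person who never appears on the smaller side of a constraint between remaining people.
  Step 1: remaining {Leo, Bob, Kate, Eve, Frank}; on the smaller side: {Leo, Bob, Kate, Eve} → Frank is next (Frank > Kate; Frank > Bob).
  Step 2: remaining {Leo, Bob, Kate, Eve}; on the smaller side: {Leo, Kate, Eve} → Bob is next (Bob > Leo).
  Step 3: remaining {Leo, Kate, Eve}; on the smaller side: {Kate, Eve} → Leo is next (Leo > Kate).
  Step 4: remaining {Kate, Eve}; on the smaller side: {Eve} → Kate is next (Kate > Eve).
  Step 5: only Eve remains → lowest.
Final ranking (highest to lowest):

Frank > Bob > Leo > Kate > Eve


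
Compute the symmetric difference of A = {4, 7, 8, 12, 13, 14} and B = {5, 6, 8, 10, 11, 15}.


A = {4, 7, 8, 12, 13, 14}
B = {5, 6, 8, 10, 11, 15}
Operation: symmetric difference
In A only: [4, 7, 12, 13, 14], in B only: [5, 6, 10, 11, 15]

{4, 5, 6, 7, 10, 11, 12, 13, 14, 15}


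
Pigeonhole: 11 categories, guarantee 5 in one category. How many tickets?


Pigeonhole: to guarantee k in one of n categories, need (k-1)×n + 1.
k = 5, n = 11
Minimum = (5-1) × 11 + 1 = 4 × 11 + 1

45


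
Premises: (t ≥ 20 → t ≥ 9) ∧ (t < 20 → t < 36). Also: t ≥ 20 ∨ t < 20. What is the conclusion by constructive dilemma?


Constructive dilemma: (P → Q) ∧ (R → S), P ∨ R ⊢ Q ∨ S
Premise 1: t ≥ 20 → t ≥ 9
Premise 2: t < 20 → t < 36
Premise 3: t ≥ 20 ∨ t < 20
Case 1: Assuming t ≥ 20, then by Premise 1, t ≥ 9.
Case 2: Assuming t < 20, then by Premise 2, t < 36.
Since one of t ≥ 20 or t < 20 must hold, we get t ≥ 9 or t < 36.

t ≥ 9 or t < 36.


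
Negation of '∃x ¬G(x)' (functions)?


Original: ∃x ¬G(x)
Rule: ¬∀→∃, ¬∃→∀, negate predicate.
Negation: ∀x G(x)

∀x G(x)


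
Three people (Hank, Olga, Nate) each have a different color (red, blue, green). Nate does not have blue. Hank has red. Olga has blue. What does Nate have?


From clues:
  Hank → red
  Olga → blue
By elimination, Nate gets the remaining.

green


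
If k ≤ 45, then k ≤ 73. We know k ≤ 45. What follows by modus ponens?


Modus ponens: P → Q, P ⊢ Q
P: k ≤ 45
Q: k ≤ 73
We have P → Q and P is true.
By modus ponens, Q must be true.

k ≤ 73


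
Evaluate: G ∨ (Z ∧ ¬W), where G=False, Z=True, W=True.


G = False, Z = True, W = True
Expression: G ∨ (Z ∧ ¬W)
Step 1: ¬W = NOT True = False
Step 2: Z ∧ ¬W = True AND False = False
Step 3: G ∨ (False) = False OR False = False

False


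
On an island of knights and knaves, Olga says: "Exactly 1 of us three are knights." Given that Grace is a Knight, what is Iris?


Olga claims exactly 1 knights among Olga, Grace, Iris.
Given: Grace is a Knight.

Case 1: Olga is a Knight (tells truth)
  Then exactly 1 of the three are knights.
  Counting Olga, Grace: 2 knight(s) so far. Need -1 more → impossible.
Case 2: Olga is a Knave (lies)
  Then the count is NOT 1.
  If Iris = Knave, count = 1 = 1 → claim would be true, contradicts lie.
  If Iris = Knight, count = 2 ≠ 1 → lie confirmed ✓

Iris is a Knight.

Knight


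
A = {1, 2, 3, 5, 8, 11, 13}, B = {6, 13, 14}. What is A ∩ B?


A = {1, 2, 3, 5, 8, 11, 13}
B = {6, 13, 14}
Operation: intersection
Elements in both: 13

{13}


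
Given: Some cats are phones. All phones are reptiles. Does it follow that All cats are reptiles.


Premise 1: Some cats are phones.
Premise 2: All phones are reptiles.
Conclusion: All cats are reptiles.
Fallacy: illicit minor. The minor term (cats) is distributed in the conclusion ('All cats ...') but undistributed in its premise ('Some cats are phones' doesn't cover all cats).
Only 'Some cats are reptiles' follows, not 'All'.

Invalid


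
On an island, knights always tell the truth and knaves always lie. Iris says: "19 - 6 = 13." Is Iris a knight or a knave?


Statement: "19 - 6 = 13."
Actual: 19 - 6 = 13
Claimed: 13
Statement is TRUE → Iris tells the truth → Knight

Knight


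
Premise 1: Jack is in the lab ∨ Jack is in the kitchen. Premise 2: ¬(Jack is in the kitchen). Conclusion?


Disjunctive syllogism: P ∨ Q, ¬P ⊢ Q
Disjunction: Jack is in the lab ∨ Jack is in the kitchen
We know it is not the case that Jack is in the kitchen.
By disjunctive syllogism, the other disjunct must be true.

Jack is in the lab


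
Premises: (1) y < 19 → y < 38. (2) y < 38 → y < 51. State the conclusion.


Hypothetical syllogism: P → Q, Q → R ⊢ P → R
Premise 1: y < 19 → y < 38
Premise 2: y < 38 → y < 51
Chain the implications: the middle term (y < 38) links the two.
Conclusion: If y < 19, then y < 51.

If y < 19, then y < 51.


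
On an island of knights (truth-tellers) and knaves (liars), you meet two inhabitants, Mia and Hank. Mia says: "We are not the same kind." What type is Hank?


Mia says: "We are not the same kind."
Case 1: Mia is a Knight (truth-teller)
  Statement is true → they ARE different → Hank is a Knave
Case 2: Mia is a Knave (liar)
  Statement is false → they are NOT different → Hank is a Knave
In both cases, Hank is a Knave.

Knave


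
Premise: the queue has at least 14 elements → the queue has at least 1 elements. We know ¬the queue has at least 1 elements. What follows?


Modus tollens: P → Q, ¬Q ⊢ ¬P
P: the queue has at least 14 elements
Q: the queue has at least 1 elements
We have P → Q and Q is false.
By modus tollens, P must be false.

It is not the case that the queue has at least 14 elements


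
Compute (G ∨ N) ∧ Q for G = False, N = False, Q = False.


G = False, N = False, Q = False
Step 1: G ∨ N = False OR False = False
Step 2: False ∧ Q = False AND False = False
OR is true when at least one operand is true; AND requires both.

False


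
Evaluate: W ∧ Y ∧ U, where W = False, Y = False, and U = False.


W = False, Y = False, U = False
Step 1: W ∧ Y = False AND False = False
Step 2: (False) ∧ U = (False) AND False = False
AND is true only when ALL operands are true.

False


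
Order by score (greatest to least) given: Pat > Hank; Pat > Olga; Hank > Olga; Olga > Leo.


Constraints: Pat > Hank; Pat > Olga; Hank > Olga; Olga > Leo
Method: at each step, the next-highest is the one remaining person who never appears on the smaller side of a constraint between remaining people.
  Step 1: remaining {Leo, Pat, Olga, Hank}; on the smaller side: {Leo, Olga, Hank} → Pat is next (Pat > Hank; Pat > Olga).
  Step 2: remaining {Leo, Olga, Hank}; on the smaller side: {Leo, Olga} → Hank is next (Hank > Olga).
  Step 3: remaining {Leo, Olga}; on the smaller side: {Leo} → Olga is next (Olga > Leo).
  Step 4: only Leo remains → lowest.
Final ranking (highest to lowest):

Pat > Hank > Olga > Leo


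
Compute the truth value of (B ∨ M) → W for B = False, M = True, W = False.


B = False, M = True, W = False
Step 1: B ∨ M = False OR True = True
Step 2: (True) → W: false only when antecedent=True and W=False.
Result: False

False


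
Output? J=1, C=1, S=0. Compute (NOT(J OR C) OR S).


J OR C = 1
NOT(1) = 0
0 OR 0 = 0

0


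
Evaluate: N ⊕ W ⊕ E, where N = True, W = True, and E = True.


N = True, W = True, E = True
Step 1: N ⊕ W = True XOR True = False
Step 2: False ⊕ E = False XOR True = True
XOR is true when an odd number of operands are true.

True


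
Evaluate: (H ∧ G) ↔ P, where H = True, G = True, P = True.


H = True, G = True, P = True
Step 1: H ∧ G = True AND True = True
Step 2: (True) ↔ P: true when both sides have same truth value.
Result: True ↔ True = True

True


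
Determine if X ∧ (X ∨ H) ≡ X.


Expression 1: X ∧ (X ∨ H)
Expression 2: X
Truth table (X H | Expr1 Expr2):
  T T |   T     T
  T F |   T     T
  F T |   F     F
  F F |   F     F
All 4 rows agree, so the expressions are logically equivalent.

Yes


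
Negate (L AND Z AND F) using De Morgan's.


De Morgan's law: ¬(P ∧ Q ∧ R) ≡ ¬P ∨ ¬Q ∨ ¬R
¬(L ∧ Z ∧ F) = ¬L ∨ ¬Z ∨ ¬F

¬L ∨ ¬Z ∨ ¬F


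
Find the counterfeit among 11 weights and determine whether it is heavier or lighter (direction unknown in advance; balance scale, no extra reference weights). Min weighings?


Let n = 11. 22 possibilities (n weights × lighter/heavier); each weighing has 3 outcomes.
Bound for k weighings: say the first weighing puts j weights on each pan. If it tips, the 2j weighed weights remain suspects (each with a known direction) and k-1 weighings give 3^(k-1) outcomes; 3^(k-1) is odd, so 2j ≤ 3^(k-1) - 1. If it balances, the n - 2j unweighed weights remain with direction unknown: 2(n - 2j) ≤ 3^(k-1) - 1 by the same parity argument. Adding, n ≤ (3^(k-1) - 1) + (3^(k-1) - 1)/2 = (3^k - 3)/2, and the classical three-group strategy achieves this (3 weights in 2 weighings, 12 in 3, 39 in 4, 120 in 5).
So we need the smallest k with (3^k - 3)/2 ≥ 11.
k = 2: (3^2 - 3)/2 = 3 < 11 ✗
k = 3: (3^3 - 3)/2 = 12 ≥ 11 ✓

3


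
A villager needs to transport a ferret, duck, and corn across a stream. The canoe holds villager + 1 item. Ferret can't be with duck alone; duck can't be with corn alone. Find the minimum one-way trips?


1. villager+duck → 2. villager ← 3. villager+ferret → 4. villager+duck ← 5. villager+corn → 6. villager ← 7. villager+duck →
Minimum trips = 7

7


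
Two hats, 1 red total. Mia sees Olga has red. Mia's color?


Total red = 1, Olga = red
Red accounted for: 1
Remaining for Mia: 0
Mia's hat is blue.

blue


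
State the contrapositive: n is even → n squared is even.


Original: If n is even, then n squared is even
Contrapositive: If ¬Q, then ¬P
Negate Q: not (n squared is even)
Negate P: not (n is even)

If not (n squared is even), then not (n is even).


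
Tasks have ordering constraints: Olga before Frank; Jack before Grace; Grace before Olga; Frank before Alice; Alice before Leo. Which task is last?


Constraints: Olga before Frank; Jack before Grace; Grace before Olga; Frank before Alice; Alice before Leo
The last task can have nothing scheduled after it, so it must never appear on the left of a 'before'.
Tasks appearing before some other task: Olga, Jack, Grace, Frank, Alice.
The only task not in that list is Leo → it is last.

Leo


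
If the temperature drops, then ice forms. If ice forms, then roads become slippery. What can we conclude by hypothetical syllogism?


Hypothetical syllogism: P → Q, Q → R ⊢ P → R
Premise 1: the temperature drops → ice forms
Premise 2: ice forms → roads become slippery
Chain the implications: the middle term (ice forms) links the two.
Conclusion: If the temperature drops, then roads become slippery.

If the temperature drops, then roads become slippery.


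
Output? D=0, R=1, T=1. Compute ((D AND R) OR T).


D AND R = 0&1 = 0
0 OR 1 = 1

1


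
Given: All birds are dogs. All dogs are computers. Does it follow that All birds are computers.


Premise 1: All birds are dogs.
Premise 2: All dogs are computers.
Conclusion: All birds are computers.
Barbara syllogism (AAA-1): All A are B, All B are C → All A are C.
Middle term (dogs) distributed in premise 2.

Valid


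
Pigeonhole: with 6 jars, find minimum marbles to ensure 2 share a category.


Pigeonhole: to guarantee k in one of n categories, need (k-1)×n + 1.
k = 2, n = 6
Minimum = (2-1) × 6 + 1 = 1 × 6 + 1

7


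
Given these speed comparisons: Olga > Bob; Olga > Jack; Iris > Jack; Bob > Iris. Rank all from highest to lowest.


Constraints: Olga > Bob; Olga > Jack; Iris > Jack; Bob > Iris
Method: at each step, the next-highest is the one remaining person who never appears on the smaller side of a constraint between remaining people.
  Step 1: remaining {Olga, Jack, Iris, Bob}; on the smaller side: {Jack, Iris, Bob} → Olga is next (Olga > Bob; Olga > Jack).
  Step 2: remaining {Jack, Iris, Bob}; on the smaller side: {Jack, Iris} → Bob is next (Bob > Iris).
  Step 3: remaining {Jack, Iris}; on the smaller side: {Jack} → Iris is next (Iris > Jack).
  Step 4: only Jack remains → lowest.
Final ranking (highest to lowest):

Olga > Bob > Iris > Jack


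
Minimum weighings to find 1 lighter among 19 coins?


Each weighing has 3 outcomes (left heavy / balance / right heavy), so k weighings distinguish at most 3^k cases; splitting into three near-equal groups achieves this.
Need 3^k ≥ 19: 3^2 = 9 < 19 ≤ 3^3 = 27
k = ⌈log₃(19)⌉ = 3

3


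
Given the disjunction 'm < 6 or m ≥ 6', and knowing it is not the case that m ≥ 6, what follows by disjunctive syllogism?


Disjunctive syllogism: P ∨ Q, ¬P ⊢ Q
Disjunction: m < 6 ∨ m ≥ 6
We know it is not the case that m ≥ 6.
By disjunctive syllogism, the other disjunct must be true.

m < 6


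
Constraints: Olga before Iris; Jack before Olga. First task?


Constraints: Olga before Iris; Jack before Olga
The first task can have nothing scheduled before it, so it must never appear on the right of a 'before'.
Tasks appearing after some 'before': Iris, Olga.
The only task not in that list is Jack → it is first.

Jack


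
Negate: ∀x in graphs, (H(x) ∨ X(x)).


Original: ∀x (H(x) ∨ X(x))
Rule: ¬∀→∃, ¬∃→∀, negate predicate.
Negation: ∃x (¬H(x) ∧ ¬X(x))

∃x (¬H(x) ∧ ¬X(x))


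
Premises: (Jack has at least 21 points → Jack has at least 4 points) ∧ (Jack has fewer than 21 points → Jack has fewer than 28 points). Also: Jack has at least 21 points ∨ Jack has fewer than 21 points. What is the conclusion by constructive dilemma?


Constructive dilemma: (P → Q) ∧ (R → S), P ∨ R ⊢ Q ∨ S
Premise 1: Jack has at least 21 points → Jack has at least 4 points
Premise 2: Jack has fewer than 21 points → Jack has fewer than 28 points
Premise 3: Jack has at least 21 points ∨ Jack has fewer than 21 points
Case 1: Assuming Jack has at least 21 points, then by Premise 1, Jack has at least 4 points.
Case 2: Assuming Jack has fewer than 21 points, then by Premise 2, Jack has fewer than 28 points.
Since one of Jack has at least 21 points or Jack has fewer than 21 points must hold, we get Jack has at least 4 points or Jack has fewer than 28 points.

Jack has at least 4 points or Jack has fewer than 28 points.


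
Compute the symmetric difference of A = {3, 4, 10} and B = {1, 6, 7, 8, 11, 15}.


A = {3, 4, 10}
B = {1, 6, 7, 8, 11, 15}
Operation: symmetric difference
In A only: [3, 4, 10], in B only: [1, 6, 7, 8, 11, 15]

{1, 3, 4, 6, 7, 8, 10, 11, 15}


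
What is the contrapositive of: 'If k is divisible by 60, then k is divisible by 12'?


Original: If k is divisible by 60, then k is divisible by 12
Contrapositive: If ¬Q, then ¬P
Negate Q: not (k is divisible by 12)
Negate P: not (k is divisible by 60)

If not (k is divisible by 12), then not (k is divisible by 60).


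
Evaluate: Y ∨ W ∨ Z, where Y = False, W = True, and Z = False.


Y = False, W = True, Z = False
Step 1: Y ∨ W = False OR True = True
Step 2: True ∨ Z = True OR False = True
OR is true when at least one operand is true.

True


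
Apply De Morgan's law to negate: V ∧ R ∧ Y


De Morgan's law: ¬(P ∧ Q ∧ R) ≡ ¬P ∨ ¬Q ∨ ¬R
¬(V ∧ R ∧ Y) = ¬V ∨ ¬R ∨ ¬Y

¬V ∨ ¬R ∨ ¬Y


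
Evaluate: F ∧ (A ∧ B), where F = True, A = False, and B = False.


F = True, A = False, B = False
Step 1: A ∧ B = False AND False = False
Step 2: F ∧ False = True AND False = False
AND is true only when ALL operands are true.

False


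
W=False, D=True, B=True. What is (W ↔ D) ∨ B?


W = False, D = True, B = True
Expression: (W ↔ D) ∨ B
Step 1: W ↔ D = (False iff True) (true when values match) = False
Step 2: (False) ∨ B = False OR True = True

True


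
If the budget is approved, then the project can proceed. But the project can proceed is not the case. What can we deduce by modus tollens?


Modus tollens: P → Q, ¬Q ⊢ ¬P
P: the budget is approved
Q: the project can proceed
We have P → Q and Q is false.
By modus tollens, P must be false.

It is not the case that the budget is approved


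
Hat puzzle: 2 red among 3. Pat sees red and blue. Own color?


Total red = 2, seen red = 1
Own red = 2 - 1 = 1
Pat's hat is red.

red


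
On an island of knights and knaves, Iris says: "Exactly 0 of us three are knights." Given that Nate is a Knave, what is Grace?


Iris claims exactly 0 knights among Iris, Nate, Grace.
Given: Nate is a Knave.

Case 1: Iris is a Knight (tells truth)
  Then exactly 0 of the three are knights.
  Counting Iris, Nate: 1 knight(s) so far. Need -1 more → impossible.
Case 2: Iris is a Knave (lies)
  Then the count is NOT 0.
  If Grace = Knave, count = 0 = 0 → claim would be true, contradicts lie.
  If Grace = Knight, count = 1 ≠ 0 → lie confirmed ✓

Grace is a Knight.

Knight


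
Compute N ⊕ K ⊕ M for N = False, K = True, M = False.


N = False, K = True, M = False
Step 1: N ⊕ K = False XOR True = True
Step 2: True ⊕ M = True XOR False = True
XOR is true when an odd number of operands are true.

True


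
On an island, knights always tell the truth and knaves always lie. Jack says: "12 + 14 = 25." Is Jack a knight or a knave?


Statement: "12 + 14 = 25."
Actual: 12 + 14 = 26
Claimed: 25
Statement is FALSE → Jack lies → Knave

Knave


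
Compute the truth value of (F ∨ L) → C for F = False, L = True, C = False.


F = False, L = True, C = False
Step 1: F ∨ L = False OR True = True
Step 2: (True) → C: false only when antecedent=True and C=False.
Result: False

False


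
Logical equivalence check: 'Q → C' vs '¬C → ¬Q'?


Expression 1: Q → C
Expression 2: ¬C → ¬Q
Truth table (Q C | Expr1 Expr2):
  T T |   T     T
  T F |   F     F
  F T |   T     T
  F F |   T     T
All 4 rows agree, so the expressions are logically equivalent.

Yes


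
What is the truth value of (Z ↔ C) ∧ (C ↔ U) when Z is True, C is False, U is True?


Z = True, C = False, U = True
Step 1: Z ↔ C is true when Z and C have the same value. Result: False
Step 2: C ↔ U is true when C and U have the same value. Result: False
Step 3: False ∧ False = False

False


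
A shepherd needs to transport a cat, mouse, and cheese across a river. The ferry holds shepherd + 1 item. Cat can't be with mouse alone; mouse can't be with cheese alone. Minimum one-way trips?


1. shepherd+mouse → 2. shepherd ← 3. shepherd+cat → 4. shepherd+mouse ← 5. shepherd+cheese → 6. shepherd ← 7. shepherd+mouse →
Minimum trips = 7

7


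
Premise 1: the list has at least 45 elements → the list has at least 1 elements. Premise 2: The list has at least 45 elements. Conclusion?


Modus ponens: P → Q, P ⊢ Q
P: the list has at least 45 elements
Q: the list has at least 1 elements
We have P → Q and P is true.
By modus ponens, Q must be true.

The list has at least 1 elements


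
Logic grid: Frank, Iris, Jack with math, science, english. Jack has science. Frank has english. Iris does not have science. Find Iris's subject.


From clues:
  Jack → science
  Frank → english
By elimination, Iris gets the remaining.

math


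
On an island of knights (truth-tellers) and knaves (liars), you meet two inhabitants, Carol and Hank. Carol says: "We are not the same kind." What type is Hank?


Carol says: "We are not the same kind."
Case 1: Carol is a Knight (truth-teller)
  Statement is true → they ARE different → Hank is a Knave
Case 2: Carol is a Knave (liar)
  Statement is false → they are NOT different → Hank is a Knave
In both cases, Hank is a Knave.

Knave


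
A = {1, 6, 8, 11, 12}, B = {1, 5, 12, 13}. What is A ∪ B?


A = {1, 6, 8, 11, 12}
B = {1, 5, 12, 13}
Operation: union
All elements combined: 1, 5, 6, 8, 11, 12, 13

{1, 5, 6, 8, 11, 12, 13}


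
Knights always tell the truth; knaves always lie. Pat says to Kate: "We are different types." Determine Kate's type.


Pat says: "We are different types."
Case 1: Pat is a Knight (truth-teller)
  Statement is true → they ARE different → Kate is a Knave
Case 2: Pat is a Knave (liar)
  Statement is false → they are NOT different → Kate is a Knave
In both cases, Kate is a Knave.

Knave


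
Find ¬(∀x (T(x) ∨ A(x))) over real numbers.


Original: ∀x (T(x) ∨ A(x))
Rule: ¬∀→∃, ¬∃→∀, negate predicate.
Negation: ∃x (¬T(x) ∧ ¬A(x))

∃x (¬T(x) ∧ ¬A(x))


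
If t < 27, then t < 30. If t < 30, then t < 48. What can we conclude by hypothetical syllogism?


Hypothetical syllogism: P → Q, Q → R ⊢ P → R
Premise 1: t < 27 → t < 30
Premise 2: t < 30 → t < 48
Chain the implications: the middle term (t < 30) links the two.
Conclusion: If t < 27, then t < 48.

If t < 27, then t < 48.


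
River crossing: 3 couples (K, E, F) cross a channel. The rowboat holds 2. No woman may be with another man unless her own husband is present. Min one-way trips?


Label couples K, E, F (H = husband, W = wife).
Counting alone: 6 people, the rowboat carries 2 and someone must bring it back, so each round trip nets at most +1 on the far side until the last crossing → at least 9 trips. The jealousy constraint makes 9 impossible; the shortest valid schedule has 11:
1. WK+WE →  (far: WK,WE; near: HK,HE,HF,WF)
2. WK ←       (far: WE; near: HK,HE,HF,WK,WF)
3. WK+WF →  (far: WK,WE,WF; near: HK,HE,HF)
4. WK ←       (far: WE,WF; near: HK,HE,HF,WK)
5. HE+HF →  (far: HE,WE,HF,WF; near: HK,WK)
6. HE+WE ←  (far: HF,WF; near: HK,WK,HE,WE)
7. HK+HE →  (far: HK,HE,HF,WF; near: WK,WE)
8. WF ←       (far: HK,HE,HF; near: WK,WE,WF)
9. WK+WE →  (far: HK,WK,HE,WE,HF; near: WF)
10. HF ←      (far: HK,WK,HE,WE; near: HF,WF)
11. HF+WF → (far: all six; near: empty)
In every state each wife is either with her husband or with no other man.
Minimum trips = 11

11


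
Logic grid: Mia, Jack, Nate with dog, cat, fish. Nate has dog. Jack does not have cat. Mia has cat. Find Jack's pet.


From clues:
  Nate → dog
  Mia → cat
By elimination, Jack gets the remaining.

fish


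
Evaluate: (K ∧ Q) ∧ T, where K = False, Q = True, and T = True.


K = False, Q = True, T = True
Step 1: K ∧ Q = False AND True = False
Step 2: False ∧ T = False AND True = False
AND is true only when ALL operands are true.

False


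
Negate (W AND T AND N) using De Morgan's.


De Morgan's law: ¬(P ∧ Q ∧ R) ≡ ¬P ∨ ¬Q ∨ ¬R
¬(W ∧ T ∧ N) = ¬W ∨ ¬T ∨ ¬N

¬W ∨ ¬T ∨ ¬N


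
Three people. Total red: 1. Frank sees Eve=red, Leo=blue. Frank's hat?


Total red = 1, seen red = 1
Own red = 1 - 1 = 0
Frank's hat is blue.

blue


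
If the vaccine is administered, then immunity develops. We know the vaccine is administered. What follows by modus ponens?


Modus ponens: P → Q, P ⊢ Q
P: the vaccine is administered
Q: immunity develops
We have P → Q and P is true.
By modus ponens, Q must be true.

Immunity develops


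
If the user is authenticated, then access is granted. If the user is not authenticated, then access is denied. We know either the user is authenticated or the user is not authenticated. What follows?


Constructive dilemma: (P → Q) ∧ (R → S), P ∨ R ⊢ Q ∨ S
Premise 1: the user is authenticated → access is granted
Premise 2: the user is not authenticated → access is denied
Premise 3: the user is authenticated ∨ the user is not authenticated
Case 1: Assuming the user is authenticated, then by Premise 1, access is granted.
Case 2: Assuming the user is not authenticated, then by Premise 2, access is denied.
Since one of the user is authenticated or the user is not authenticated must hold, we get access is granted or access is denied.

Access is granted or access is denied.


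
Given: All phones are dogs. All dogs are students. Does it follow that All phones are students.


Premise 1: All phones are dogs.
Premise 2: All dogs are students.
Conclusion: All phones are students.
Barbara syllogism (AAA-1): All A are B, All B are C → All A are C.
Middle term (dogs) distributed in premise 2.

Valid


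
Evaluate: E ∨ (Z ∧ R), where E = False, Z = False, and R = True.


E = False, Z = False, R = True
Step 1: Z ∧ R = False AND True = False
Step 2: E ∨ False = False OR False = False
AND evaluated first (higher precedence); then OR applied.

False


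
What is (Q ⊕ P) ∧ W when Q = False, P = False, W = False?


Q = False, P = False, W = False
Step 1: Q ⊕ P = False XOR False = False
Step 2: False ∧ W = False AND False = False
XOR true when exactly one of Q,P is true; then AND with W.

False


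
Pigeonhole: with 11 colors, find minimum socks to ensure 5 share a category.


Pigeonhole: to guarantee k in one of n categories, need (k-1)×n + 1.
k = 5, n = 11
Minimum = (5-1) × 11 + 1 = 4 × 11 + 1

45


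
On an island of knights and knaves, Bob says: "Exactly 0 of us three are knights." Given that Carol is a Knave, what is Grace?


Bob claims exactly 0 knights among Bob, Carol, Grace.
Given: Carol is a Knave.

Case 1: Bob is a Knight (tells truth)
  Then exactly 0 of the three are knights.
  Counting Bob, Carol: 1 knight(s) so far. Need -1 more → impossible.
Case 2: Bob is a Knave (lies)
  Then the count is NOT 0.
  If Grace = Knave, count = 0 = 0 → claim would be true, contradicts lie.
  If Grace = Knight, count = 1 ≠ 0 → lie confirmed ✓

Grace is a Knight.

Knight


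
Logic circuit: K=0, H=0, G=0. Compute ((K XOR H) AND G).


K XOR H = 0^0 = 0
0 AND 0 = 0

0


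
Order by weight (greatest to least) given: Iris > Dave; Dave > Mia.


Constraints: Iris > Dave; Dave > Mia
Method: at each step, the next-highest is the one remaining person who never appears on the smaller side of a constraint between remaining people.
  Step 1: remaining {Mia, Iris, Dave}; on the smaller side: {Mia, Dave} → Iris is next (Iris > Dave).
  Step 2: remaining {Mia, Dave}; on the smaller side: {Mia} → Dave is next (Dave > Mia).
  Step 3: only Mia remains → lowest.
Final ranking (highest to lowest):

Iris > Dave > Mia


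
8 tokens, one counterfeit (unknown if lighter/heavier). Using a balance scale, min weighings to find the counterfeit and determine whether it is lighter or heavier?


Let n = 8. 16 possibilities (n tokens × lighter/heavier); each weighing has 3 outcomes.
Bound for k weighings: say the first weighing puts j tokens on each pan. If it tips, the 2j weighed tokens remain suspects (each with a known direction) and k-1 weighings give 3^(k-1) outcomes; 3^(k-1) is odd, so 2j ≤ 3^(k-1) - 1. If it balances, the n - 2j unweighed tokens remain with direction unknown: 2(n - 2j) ≤ 3^(k-1) - 1 by the same parity argument. Adding, n ≤ (3^(k-1) - 1) + (3^(k-1) - 1)/2 = (3^k - 3)/2, and the classical three-group strategy achieves this (3 tokens in 2 weighings, 12 in 3, 39 in 4, 120 in 5).
So we need the smallest k with (3^k - 3)/2 ≥ 8.
k = 2: (3^2 - 3)/2 = 3 < 8 ✗
k = 3: (3^3 - 3)/2 = 12 ≥ 8 ✓

3


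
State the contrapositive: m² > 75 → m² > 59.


Original: If m² > 75, then m² > 59
Contrapositive: If ¬Q, then ¬P
Negate Q: not (m² > 59)
Negate P: not (m² > 75)

If not (m² > 59), then not (m² > 75).


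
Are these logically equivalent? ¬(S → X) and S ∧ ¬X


Expression 1: ¬(S → X)
Expression 2: S ∧ ¬X
Truth table (S X | Expr1 Expr2):
  T T |   F     F
  T F |   T     T
  F T |   F     F
  F F |   F     F
All 4 rows agree, so the expressions are logically equivalent.

Yes


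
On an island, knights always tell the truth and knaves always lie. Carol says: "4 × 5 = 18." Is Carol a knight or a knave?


Statement: "4 × 5 = 18."
Actual: 4 × 5 = 20
Claimed: 18
Statement is FALSE → Carol lies → Knave

Knave


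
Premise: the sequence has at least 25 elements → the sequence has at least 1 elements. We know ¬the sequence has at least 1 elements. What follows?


Modus tollens: P → Q, ¬Q ⊢ ¬P
P: the sequence has at least 25 elements
Q: the sequence has at least 1 elements
We have P → Q and Q is false.
By modus tollens, P must be false.

It is not the case that the sequence has at least 25 elements


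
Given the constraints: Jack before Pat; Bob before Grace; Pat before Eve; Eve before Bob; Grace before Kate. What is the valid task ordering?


Constraints: Jack before Pat; Bob before Grace; Pat before Eve; Eve before Bob; Grace before Kate
Method: repeatedly schedule the remaining task that has no remaining task required before it.
  Step 1: remaining {Eve, Bob, Pat, Jack, Kate, Grace}; every task except Jack still has a predecessor pending → schedule Jack.
  Step 2: remaining {Eve, Bob, Pat, Kate, Grace}; every task except Pat still has a predecessor pending → schedule Pat.
  Step 3: remaining {Eve, Bob, Kate, Grace}; every task except Eve still has a predecessor pending → schedule Eve.
  Step 4: remaining {Bob, Kate, Grace}; every task except Bob still has a predecessor pending → schedule Bob.
  Step 5: remaining {Kate, Grace}; every task except Grace still has a predecessor pending → schedule Grace.
  Step 6: only Kate remains → schedule Kate.
Resulting order:

Jack → Pat → Eve → Bob → Grace → Kate


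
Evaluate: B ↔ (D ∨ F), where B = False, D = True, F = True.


B = False, D = True, F = True
Step 1: D ∨ F = True OR True = True
Step 2: B ↔ (True): true when both sides have same truth value.
Result: False ↔ True = False

False


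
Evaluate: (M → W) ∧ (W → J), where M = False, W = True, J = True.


M = False, W = True, J = True
Step 1: M → W is false only when M=True and W=False. Result: True
Step 2: W → J is false only when W=True and J=False. Result: True
Step 3: True ∧ True = True

True


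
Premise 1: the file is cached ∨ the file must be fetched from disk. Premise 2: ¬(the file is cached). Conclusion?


Disjunctive syllogism: P ∨ Q, ¬P ⊢ Q
Disjunction: the file is cached ∨ the file must be fetched from disk
We know it is not the case that the file is cached.
By disjunctive syllogism, the other disjunct must be true.

The file must be fetched from disk


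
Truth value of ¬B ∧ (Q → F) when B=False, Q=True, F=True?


B = False, Q = True, F = True
Expression: ¬B ∧ (Q → F)
Step 1: ¬B = NOT False = True
Step 2: Q → F = True → True (false only if Q=True, F=False) = True
Step 3: (True) ∧ (True) = True AND True = True

True


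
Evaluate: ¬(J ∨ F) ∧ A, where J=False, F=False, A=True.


J = False, F = False, A = True
Expression: ¬(J ∨ F) ∧ A
Step 1: J ∨ F = False OR False = False
Step 2: ¬(J ∨ F) = NOT False = True
Step 3: (True) ∧ A = True AND True = True

True


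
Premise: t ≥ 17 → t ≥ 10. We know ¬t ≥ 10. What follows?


Modus tollens: P → Q, ¬Q ⊢ ¬P
P: t ≥ 17
Q: t ≥ 10
We have P → Q and Q is false.
By modus tollens, P must be false.

It is not the case that t ≥ 17


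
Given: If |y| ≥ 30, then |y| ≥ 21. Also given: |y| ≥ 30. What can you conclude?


Modus ponens: P → Q, P ⊢ Q
P: |y| ≥ 30
Q: |y| ≥ 21
We have P → Q and P is true.
By modus ponens, Q must be true.

|y| ≥ 21


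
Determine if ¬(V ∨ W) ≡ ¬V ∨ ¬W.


Expression 1: ¬(V ∨ W)
Expression 2: ¬V ∨ ¬W
Truth table (V W | Expr1 Expr2):
  T T |   F     F
  T F |   F     T   ← differ
  F T |   F     T   ← differ
  F F |   T     T
Counterexample: V=T, W=F gives Expr1 = F but Expr2 = T, so the expressions are NOT logically equivalent.

No


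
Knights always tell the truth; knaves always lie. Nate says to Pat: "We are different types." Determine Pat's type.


Nate says: "We are different types."
Case 1: Nate is a Knight (truth-teller)
  Statement is true → they ARE different → Pat is a Knave
Case 2: Nate is a Knave (liar)
  Statement is false → they are NOT different → Pat is a Knave
In both cases, Pat is a Knave.

Knave
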